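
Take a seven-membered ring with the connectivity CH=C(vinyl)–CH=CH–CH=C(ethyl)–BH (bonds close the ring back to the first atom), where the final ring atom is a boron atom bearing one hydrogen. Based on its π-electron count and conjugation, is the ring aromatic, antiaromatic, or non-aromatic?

Aromatic

All ring atoms are sp² and supply a p orbital to the ring (every atom in a ring double bond is sp² and brings one electron to the p orbital; the boron has an empty p orbital); the conjugation is uninterrupted.
Adding the contributions, 3 × 2 = 6 from the double-bond units + 0 from the BH atom = 6.
With 6 π electrons (n = 1), the Hückel 4n+2 condition holds.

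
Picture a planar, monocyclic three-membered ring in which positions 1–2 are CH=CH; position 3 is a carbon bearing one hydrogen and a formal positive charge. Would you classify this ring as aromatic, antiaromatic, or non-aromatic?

Aromatic

All ring atoms are sp² and supply a p orbital to the ring (the double-bond atoms are sp², each contributing one p electron; the carbocation has an empty p orbital); the conjugation is uninterrupted.
Adding the contributions, 1 × 2 = 2 from the double-bond unit + 0 from the CH(+) atom = 2.
Since 2 = 4·0 + 2, the ring meets the 4n+2 criterion.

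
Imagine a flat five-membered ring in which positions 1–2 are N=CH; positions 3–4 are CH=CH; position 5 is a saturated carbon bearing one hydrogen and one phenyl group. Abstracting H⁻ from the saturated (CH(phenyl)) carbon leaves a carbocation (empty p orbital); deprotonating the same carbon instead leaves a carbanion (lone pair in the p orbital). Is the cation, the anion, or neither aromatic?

Both ions have a continuous loop of p orbitals — each ring atom is sp².
Cation: 2 × 2 + 0 = 4 π electrons → 4(1), antiaromatic.
Anion: 2 × 2 + 2 = 6 π electrons → 4(1)+2, aromatic.

The anion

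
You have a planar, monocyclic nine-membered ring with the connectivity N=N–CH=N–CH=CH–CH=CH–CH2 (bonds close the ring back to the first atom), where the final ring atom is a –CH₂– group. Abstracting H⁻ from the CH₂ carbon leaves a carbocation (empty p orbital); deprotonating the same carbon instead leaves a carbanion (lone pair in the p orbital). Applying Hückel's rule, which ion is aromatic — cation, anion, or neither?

Once that carbon is sp², every ring atom has a p orbital and both ions are fully conjugated.
Cation: 4 × 2 + 0 = 8 π electrons → 4(2), antiaromatic.
Anion: 4 × 2 + 2 = 10 π electrons → 4(2)+2, aromatic.

The anion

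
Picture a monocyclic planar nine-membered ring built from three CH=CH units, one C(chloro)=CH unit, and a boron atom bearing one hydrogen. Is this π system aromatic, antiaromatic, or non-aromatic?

Every ring atom contributes a p orbital perpendicular to the ring (every atom in a ring double bond is sp² and brings one electron to the p orbital; the boron has an empty p orbital), so the π system is cyclic and fully conjugated.
Counting π electrons: 4 × 2 = 8 from the double-bond units + 0 from the BH atom = 8.
With 8 = 4·2 π electrons, Hückel's rule classifies the planar ring as antiaromatic.

Antiaromatic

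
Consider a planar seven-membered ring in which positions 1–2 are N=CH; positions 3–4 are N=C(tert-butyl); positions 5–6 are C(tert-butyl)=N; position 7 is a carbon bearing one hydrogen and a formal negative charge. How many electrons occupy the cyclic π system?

8

Check conjugation: each doubly-bonded ring atom is sp² with one p-orbital electron; each sp² =N– keeps its lone pair in-plane and puts one electron into the π system; the carbanion's lone pair occupies the p orbital — every position has a p orbital, so the cyclic π system is continuous.
Counting π electrons: 3 × 2 = 6 from the double-bond units + 2 from the CH(-) atom = 8.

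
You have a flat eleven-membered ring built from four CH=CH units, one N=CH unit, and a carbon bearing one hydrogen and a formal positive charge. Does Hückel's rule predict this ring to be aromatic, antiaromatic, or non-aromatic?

Aromatic

The p orbitals form a continuous loop: each doubly-bonded ring atom is sp² with one p-orbital electron; each =N– nitrogen is pyridine-type (lone pair in the sp² plane, one electron in the p orbital); the carbocation has an empty p orbital. The ring is fully conjugated.
π-electron count: 5 × 2 = 10 from the double-bond units + 0 from the CH(+) atom = 10.
10 = 4(2) + 2, which satisfies Hückel's 4n+2 rule.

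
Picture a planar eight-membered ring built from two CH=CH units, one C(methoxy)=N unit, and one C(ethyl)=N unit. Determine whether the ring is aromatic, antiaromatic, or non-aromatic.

All ring atoms are sp² and supply a p orbital to the ring (the double-bond atoms are sp², each contributing one p electron; each sp² =N– keeps its lone pair in-plane and puts one electron into the π system); the conjugation is uninterrupted.
Counting π electrons: 4 × 2 = 8 from the 4 double-bond units.
With 8 = 4·2 π electrons, Hückel's rule classifies the planar ring as antiaromatic.

Antiaromatic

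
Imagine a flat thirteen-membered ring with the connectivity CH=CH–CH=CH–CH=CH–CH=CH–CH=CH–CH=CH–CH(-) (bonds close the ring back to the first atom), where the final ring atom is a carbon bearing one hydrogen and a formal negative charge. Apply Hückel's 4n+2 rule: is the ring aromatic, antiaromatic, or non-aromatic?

Every ring atom contributes a p orbital perpendicular to the ring (every atom in a ring double bond is sp² and brings one electron to the p orbital; the carbanion's lone pair occupies the p orbital), so the π system is cyclic and fully conjugated.
Adding the contributions, 6 × 2 = 12 from the double-bond units + 2 from the CH(-) atom = 14.
That gives a 4n+2 count (14, n = 3).

Aromatic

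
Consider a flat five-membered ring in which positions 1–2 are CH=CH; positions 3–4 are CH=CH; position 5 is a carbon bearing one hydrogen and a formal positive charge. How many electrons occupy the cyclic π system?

The p orbitals form a continuous loop: each doubly-bonded ring atom is sp² with one p-orbital electron; the carbocation has an empty p orbital. The ring is fully conjugated.
Counting π electrons: 2 × 2 = 4 from the double-bond units + 0 from the CH(+) atom = 4.

4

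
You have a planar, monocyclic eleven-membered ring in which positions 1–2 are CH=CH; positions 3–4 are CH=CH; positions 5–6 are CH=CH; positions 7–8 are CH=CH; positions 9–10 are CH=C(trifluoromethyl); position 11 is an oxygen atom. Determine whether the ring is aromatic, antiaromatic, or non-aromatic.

The p orbitals form a continuous loop: each doubly-bonded ring atom is sp² with one p-orbital electron; the oxygen donates one lone pair from its p orbital. The ring is fully conjugated.
π-electron count: 5 × 2 = 10 from the double-bond units + 2 from the O atom = 12.
A 4n π count (12, n = 3) in a planar conjugated ring means antiaromatic.

Antiaromatic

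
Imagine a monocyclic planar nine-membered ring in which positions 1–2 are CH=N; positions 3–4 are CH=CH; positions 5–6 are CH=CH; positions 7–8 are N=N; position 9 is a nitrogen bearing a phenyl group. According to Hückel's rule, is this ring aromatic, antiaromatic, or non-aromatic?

Aromatic

Check conjugation: each doubly-bonded ring atom is sp² with one p-orbital electron; each =N– nitrogen is pyridine-type (lone pair in the sp² plane, one electron in the p orbital); the pyrrole-type nitrogen donates its lone pair from the p orbital — every position has a p orbital, so the cyclic π system is continuous.
Counting π electrons: 4 × 2 = 8 from the double-bond units + 2 from the N(phenyl) atom = 10.
With 10 π electrons (n = 2), the Hückel 4n+2 condition holds.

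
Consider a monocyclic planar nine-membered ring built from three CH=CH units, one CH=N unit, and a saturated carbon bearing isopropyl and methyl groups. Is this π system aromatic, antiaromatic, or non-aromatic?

The C(isopropyl)(methyl) position has four σ bonds — that saturated carbon is sp³ and has no p orbital in the ring π system — so the cyclic conjugation is interrupted.
Without a continuous loop of overlapping p orbitals the Hückel electron count never comes into play.

Non-aromatic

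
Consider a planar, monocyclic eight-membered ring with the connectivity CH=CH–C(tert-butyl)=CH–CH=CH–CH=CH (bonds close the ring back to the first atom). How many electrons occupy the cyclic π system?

Every ring atom contributes a p orbital perpendicular to the ring (each doubly-bonded ring atom is sp² with one p-orbital electron), so the π system is cyclic and fully conjugated.
π-electron count: 4 × 2 = 8 from the 4 double-bond units.

8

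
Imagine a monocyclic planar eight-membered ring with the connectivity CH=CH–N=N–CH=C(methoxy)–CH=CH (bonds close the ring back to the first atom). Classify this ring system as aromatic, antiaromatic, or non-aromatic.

Every ring atom contributes a p orbital perpendicular to the ring (each doubly-bonded ring atom is sp² with one p-orbital electron; each =N– nitrogen is pyridine-type (lone pair in the sp² plane, one electron in the p orbital)), so the π system is cyclic and fully conjugated.
Tallying contributions gives 4 × 2 = 8 from the 4 double-bond units.
A 4n π count (8, n = 2) in a planar conjugated ring means antiaromatic.

Antiaromatic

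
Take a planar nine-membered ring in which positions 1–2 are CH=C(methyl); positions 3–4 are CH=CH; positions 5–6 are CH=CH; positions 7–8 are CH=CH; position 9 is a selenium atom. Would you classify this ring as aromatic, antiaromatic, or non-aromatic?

Aromatic

The p orbitals form a continuous loop: each doubly-bonded ring atom is sp² with one p-orbital electron; the selenium donates one lone pair from its p orbital. The ring is fully conjugated.
Counting π electrons: 4 × 2 = 8 from the double-bond units + 2 from the Se atom = 10.
With 10 π electrons (n = 2), the Hückel 4n+2 condition holds.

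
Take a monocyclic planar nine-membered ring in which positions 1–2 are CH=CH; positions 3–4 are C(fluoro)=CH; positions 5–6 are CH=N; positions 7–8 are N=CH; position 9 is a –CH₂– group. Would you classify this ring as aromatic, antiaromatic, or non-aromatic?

At the CH2 position, the tetrahedral CH₂ carbon is sp³ and has no p orbital in the ring π system; the ring's p-orbital overlap is broken there.
Broken conjugation rules out both aromaticity and antiaromaticity.

Non-aromatic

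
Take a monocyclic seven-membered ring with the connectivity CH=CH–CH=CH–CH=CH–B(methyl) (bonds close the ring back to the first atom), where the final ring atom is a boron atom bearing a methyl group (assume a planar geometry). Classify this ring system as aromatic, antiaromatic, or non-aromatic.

The p orbitals form a continuous loop: the double-bond atoms are sp², each contributing one p electron; the boron has an empty p orbital. The ring is fully conjugated.
Counting π electrons: 3 × 2 = 6 from the double-bond units + 0 from the B(methyl) atom = 6.
6 = 4(1) + 2, which satisfies Hückel's 4n+2 rule.

Aromatic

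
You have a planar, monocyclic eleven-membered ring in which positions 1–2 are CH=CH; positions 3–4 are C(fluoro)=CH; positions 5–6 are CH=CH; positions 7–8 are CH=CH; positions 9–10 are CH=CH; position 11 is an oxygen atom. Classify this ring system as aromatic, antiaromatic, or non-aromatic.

Antiaromatic

Check conjugation: each doubly-bonded ring atom is sp² with one p-orbital electron; the oxygen donates one lone pair from its p orbital — every position has a p orbital, so the cyclic π system is continuous.
π-electron count: 5 × 2 = 10 from the double-bond units + 2 from the O atom = 12.
12 = 4(3); a planar, fully conjugated 4n system is antiaromatic.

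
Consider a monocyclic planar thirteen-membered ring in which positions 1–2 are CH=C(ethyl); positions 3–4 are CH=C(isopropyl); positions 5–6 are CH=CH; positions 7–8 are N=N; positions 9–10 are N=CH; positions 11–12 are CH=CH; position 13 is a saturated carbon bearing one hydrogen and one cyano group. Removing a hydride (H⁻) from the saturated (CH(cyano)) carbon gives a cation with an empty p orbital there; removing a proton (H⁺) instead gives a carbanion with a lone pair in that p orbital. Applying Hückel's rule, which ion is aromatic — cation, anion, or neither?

The anion

In both ions every ring atom is sp² and contributes a p orbital, so both rings are fully conjugated.
Cation: 6 × 2 + 0 = 12 π electrons → 4(3), antiaromatic.
Anion: 6 × 2 + 2 = 14 π electrons → 4(3)+2, aromatic.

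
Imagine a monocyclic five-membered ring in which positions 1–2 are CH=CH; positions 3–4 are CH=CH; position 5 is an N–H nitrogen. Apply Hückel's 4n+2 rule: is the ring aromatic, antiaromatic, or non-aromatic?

Aromatic

Check conjugation: each doubly-bonded ring atom is sp² with one p-orbital electron; the pyrrole-type nitrogen donates its lone pair from the p orbital — every position has a p orbital, so the cyclic π system is continuous.
Tallying contributions gives 2 × 2 = 4 from the double-bond units + 2 from the NH atom = 6.
That gives a 4n+2 count (6, n = 1).
(This ring is pyrrole.)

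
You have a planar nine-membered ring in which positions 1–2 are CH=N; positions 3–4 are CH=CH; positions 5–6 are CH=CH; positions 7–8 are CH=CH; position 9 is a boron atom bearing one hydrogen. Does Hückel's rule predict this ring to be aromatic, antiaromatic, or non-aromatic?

Antiaromatic

Check conjugation: every atom in a ring double bond is sp² and brings one electron to the p orbital; the doubly-bonded nitrogens are pyridine-type — their lone pairs lie in the ring plane, leaving one electron in the p orbital; the boron has an empty p orbital — every position has a p orbital, so the cyclic π system is continuous.
Adding the contributions, 4 × 2 = 8 from the double-bond units + 0 from the BH atom = 8.
8 is a 4n count (n = 2), so the planar conjugated ring is antiaromatic.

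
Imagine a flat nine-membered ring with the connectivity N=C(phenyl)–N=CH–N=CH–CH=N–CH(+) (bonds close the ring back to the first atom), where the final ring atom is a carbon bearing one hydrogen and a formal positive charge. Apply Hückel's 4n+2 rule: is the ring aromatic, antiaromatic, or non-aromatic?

Antiaromatic

Every ring atom contributes a p orbital perpendicular to the ring (every atom in a ring double bond is sp² and brings one electron to the p orbital; each =N– nitrogen is pyridine-type (lone pair in the sp² plane, one electron in the p orbital); the carbocation has an empty p orbital), so the π system is cyclic and fully conjugated.
π-electron count: 4 × 2 = 8 from the double-bond units + 0 from the CH(+) atom = 8.
With 8 = 4·2 π electrons, Hückel's rule classifies the planar ring as antiaromatic.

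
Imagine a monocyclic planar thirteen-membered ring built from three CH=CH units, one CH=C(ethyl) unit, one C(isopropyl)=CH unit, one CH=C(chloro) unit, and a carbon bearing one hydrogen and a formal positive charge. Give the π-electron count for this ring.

12

All ring atoms are sp² and supply a p orbital to the ring (every atom in a ring double bond is sp² and brings one electron to the p orbital; the carbocation has an empty p orbital); the conjugation is uninterrupted.
Adding the contributions, 6 × 2 = 12 from the double-bond units + 0 from the CH(+) atom = 12.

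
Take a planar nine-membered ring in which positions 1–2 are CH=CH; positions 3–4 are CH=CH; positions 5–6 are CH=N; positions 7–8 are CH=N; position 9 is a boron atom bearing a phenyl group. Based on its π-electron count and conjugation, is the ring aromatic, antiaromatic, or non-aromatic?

All ring atoms are sp² and supply a p orbital to the ring (every atom in a ring double bond is sp² and brings one electron to the p orbital; each sp² =N– keeps its lone pair in-plane and puts one electron into the π system; the boron has an empty p orbital); the conjugation is uninterrupted.
Tallying contributions gives 4 × 2 = 8 from the double-bond units + 0 from the B(phenyl) atom = 8.
8 = 4(2); a planar, fully conjugated 4n system is antiaromatic.

Antiaromatic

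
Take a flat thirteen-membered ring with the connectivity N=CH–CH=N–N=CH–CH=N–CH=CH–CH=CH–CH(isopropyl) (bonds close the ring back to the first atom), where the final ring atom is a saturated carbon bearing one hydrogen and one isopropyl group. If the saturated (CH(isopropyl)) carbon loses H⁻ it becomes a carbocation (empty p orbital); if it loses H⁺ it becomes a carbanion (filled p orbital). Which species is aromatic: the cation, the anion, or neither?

The anion

Once that carbon is sp², every ring atom has a p orbital and both ions are fully conjugated.
Cation: 6 × 2 + 0 = 12 π electrons → 4(3), antiaromatic.
Anion: 6 × 2 + 2 = 14 π electrons → 4(3)+2, aromatic.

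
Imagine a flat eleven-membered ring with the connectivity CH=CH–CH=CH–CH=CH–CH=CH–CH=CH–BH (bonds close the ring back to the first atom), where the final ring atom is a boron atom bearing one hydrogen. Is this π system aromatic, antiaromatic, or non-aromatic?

Aromatic

Check conjugation: every atom in a ring double bond is sp² and brings one electron to the p orbital; the boron has an empty p orbital — every position has a p orbital, so the cyclic π system is continuous.
Counting π electrons: 5 × 2 = 10 from the double-bond units + 0 from the BH atom = 10.
That gives a 4n+2 count (10, n = 2).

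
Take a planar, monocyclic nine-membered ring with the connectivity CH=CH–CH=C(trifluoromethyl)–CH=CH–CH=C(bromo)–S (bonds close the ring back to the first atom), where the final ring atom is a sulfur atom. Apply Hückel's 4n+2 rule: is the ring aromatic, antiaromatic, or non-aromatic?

Aromatic

Every ring atom contributes a p orbital perpendicular to the ring (each doubly-bonded ring atom is sp² with one p-orbital electron; the sulfur donates one lone pair from its p orbital), so the π system is cyclic and fully conjugated.
Tallying contributions gives 4 × 2 = 8 from the double-bond units + 2 from the S atom = 10.
That gives a 4n+2 count (10, n = 2).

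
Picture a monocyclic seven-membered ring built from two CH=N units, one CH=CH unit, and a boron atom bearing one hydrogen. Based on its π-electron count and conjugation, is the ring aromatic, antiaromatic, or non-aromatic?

Aromatic

Every ring atom contributes a p orbital perpendicular to the ring (the double-bond atoms are sp², each contributing one p electron; the doubly-bonded nitrogens are pyridine-type — their lone pairs lie in the ring plane, leaving one electron in the p orbital; the boron has an empty p orbital), so the π system is cyclic and fully conjugated.
Counting π electrons: 3 × 2 = 6 from the double-bond units + 0 from the BH atom = 6.
That gives a 4n+2 count (6, n = 1).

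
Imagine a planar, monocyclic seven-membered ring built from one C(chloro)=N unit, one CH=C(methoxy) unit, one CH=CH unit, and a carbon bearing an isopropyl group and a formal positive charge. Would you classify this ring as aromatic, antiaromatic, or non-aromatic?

Aromatic

Every ring atom contributes a p orbital perpendicular to the ring (the double-bond atoms are sp², each contributing one p electron; the doubly-bonded nitrogens are pyridine-type — their lone pairs lie in the ring plane, leaving one electron in the p orbital; the carbocation has an empty p orbital), so the π system is cyclic and fully conjugated.
Adding the contributions, 3 × 2 = 6 from the double-bond units + 0 from the C(isopropyl)(+) atom = 6.
That gives a 4n+2 count (6, n = 1).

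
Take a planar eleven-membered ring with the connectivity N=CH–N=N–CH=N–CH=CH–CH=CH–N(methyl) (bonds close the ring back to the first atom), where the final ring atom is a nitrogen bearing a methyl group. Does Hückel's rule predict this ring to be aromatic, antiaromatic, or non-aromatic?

All ring atoms are sp² and supply a p orbital to the ring (the double-bond atoms are sp², each contributing one p electron; each =N– nitrogen is pyridine-type (lone pair in the sp² plane, one electron in the p orbital); the pyrrole-type nitrogen donates its lone pair from the p orbital); the conjugation is uninterrupted.
Adding the contributions, 5 × 2 = 10 from the double-bond units + 2 from the N(methyl) atom = 12.
A 4n π count (12, n = 3) in a planar conjugated ring means antiaromatic.

Antiaromatic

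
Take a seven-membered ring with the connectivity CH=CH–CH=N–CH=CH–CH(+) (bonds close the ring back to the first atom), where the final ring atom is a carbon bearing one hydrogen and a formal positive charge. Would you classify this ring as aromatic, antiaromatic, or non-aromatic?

Check conjugation: each doubly-bonded ring atom is sp² with one p-orbital electron; each =N– nitrogen is pyridine-type (lone pair in the sp² plane, one electron in the p orbital); the carbocation has an empty p orbital — every position has a p orbital, so the cyclic π system is continuous.
Tallying contributions gives 3 × 2 = 6 from the double-bond units + 0 from the CH(+) atom = 6.
6 = 4(1) + 2, which satisfies Hückel's 4n+2 rule.

Aromatic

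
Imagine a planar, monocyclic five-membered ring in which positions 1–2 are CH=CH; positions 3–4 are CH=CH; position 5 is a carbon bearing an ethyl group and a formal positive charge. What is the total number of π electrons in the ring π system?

4

All ring atoms are sp² and supply a p orbital to the ring (each doubly-bonded ring atom is sp² with one p-orbital electron; the carbocation has an empty p orbital); the conjugation is uninterrupted.
Counting π electrons: 2 × 2 = 4 from the double-bond units + 0 from the C(ethyl)(+) atom = 4.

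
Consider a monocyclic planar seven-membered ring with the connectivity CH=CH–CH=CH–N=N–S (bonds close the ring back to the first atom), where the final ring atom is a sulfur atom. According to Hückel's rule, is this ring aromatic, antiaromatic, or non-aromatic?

The p orbitals form a continuous loop: the double-bond atoms are sp², each contributing one p electron; the doubly-bonded nitrogens are pyridine-type — their lone pairs lie in the ring plane, leaving one electron in the p orbital; the sulfur donates one lone pair from its p orbital. The ring is fully conjugated.
Tallying contributions gives 3 × 2 = 6 from the double-bond units + 2 from the S atom = 8.
8 is a 4n count (n = 2), so the planar conjugated ring is antiaromatic.

Antiaromatic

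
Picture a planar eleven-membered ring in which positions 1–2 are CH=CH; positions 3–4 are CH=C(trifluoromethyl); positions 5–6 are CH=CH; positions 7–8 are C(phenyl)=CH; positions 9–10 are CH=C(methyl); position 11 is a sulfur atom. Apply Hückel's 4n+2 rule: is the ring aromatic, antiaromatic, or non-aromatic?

Check conjugation: the double-bond atoms are sp², each contributing one p electron; the sulfur donates one lone pair from its p orbital — every position has a p orbital, so the cyclic π system is continuous.
Counting π electrons: 5 × 2 = 10 from the double-bond units + 2 from the S atom = 12.
A 4n π count (12, n = 3) in a planar conjugated ring means antiaromatic.

Antiaromatic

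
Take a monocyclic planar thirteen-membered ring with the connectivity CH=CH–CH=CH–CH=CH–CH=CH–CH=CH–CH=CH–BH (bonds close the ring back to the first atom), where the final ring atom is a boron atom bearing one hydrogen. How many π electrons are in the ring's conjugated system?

Every ring atom contributes a p orbital perpendicular to the ring (every atom in a ring double bond is sp² and brings one electron to the p orbital; the boron has an empty p orbital), so the π system is cyclic and fully conjugated.
π-electron count: 6 × 2 = 12 from the double-bond units + 0 from the BH atom = 12.

12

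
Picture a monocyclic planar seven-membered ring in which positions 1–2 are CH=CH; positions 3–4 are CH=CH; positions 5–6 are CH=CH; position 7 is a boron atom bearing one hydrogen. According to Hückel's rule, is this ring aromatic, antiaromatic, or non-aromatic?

Check conjugation: every atom in a ring double bond is sp² and brings one electron to the p orbital; the boron has an empty p orbital — every position has a p orbital, so the cyclic π system is continuous.
Counting π electrons: 3 × 2 = 6 from the double-bond units + 0 from the BH atom = 6.
That gives a 4n+2 count (6, n = 1).

Aromatic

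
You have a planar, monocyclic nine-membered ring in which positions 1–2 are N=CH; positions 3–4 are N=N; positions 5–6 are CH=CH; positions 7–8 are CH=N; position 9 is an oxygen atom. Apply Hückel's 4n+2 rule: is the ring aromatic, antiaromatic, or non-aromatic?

Aromatic

The p orbitals form a continuous loop: every atom in a ring double bond is sp² and brings one electron to the p orbital; each sp² =N– keeps its lone pair in-plane and puts one electron into the π system; the oxygen donates one lone pair from its p orbital. The ring is fully conjugated.
π-electron count: 4 × 2 = 8 from the double-bond units + 2 from the O atom = 10.
Since 10 = 4·2 + 2, the ring meets the 4n+2 criterion.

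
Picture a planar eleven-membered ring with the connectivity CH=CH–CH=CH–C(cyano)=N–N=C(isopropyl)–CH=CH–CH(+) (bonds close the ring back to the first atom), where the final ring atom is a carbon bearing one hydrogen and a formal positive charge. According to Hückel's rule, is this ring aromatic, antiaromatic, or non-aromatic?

Aromatic

All ring atoms are sp² and supply a p orbital to the ring (every atom in a ring double bond is sp² and brings one electron to the p orbital; each =N– nitrogen is pyridine-type (lone pair in the sp² plane, one electron in the p orbital); the carbocation has an empty p orbital); the conjugation is uninterrupted.
Adding the contributions, 5 × 2 = 10 from the double-bond units + 0 from the CH(+) atom = 10.
Since 10 = 4·2 + 2, the ring meets the 4n+2 criterion.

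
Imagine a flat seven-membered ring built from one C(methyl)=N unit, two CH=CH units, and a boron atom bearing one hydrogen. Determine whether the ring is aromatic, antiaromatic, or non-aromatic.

Aromatic

Check conjugation: the double-bond atoms are sp², each contributing one p electron; each sp² =N– keeps its lone pair in-plane and puts one electron into the π system; the boron has an empty p orbital — every position has a p orbital, so the cyclic π system is continuous.
Tallying contributions gives 3 × 2 = 6 from the double-bond units + 0 from the BH atom = 6.
Since 6 = 4·1 + 2, the ring meets the 4n+2 criterion.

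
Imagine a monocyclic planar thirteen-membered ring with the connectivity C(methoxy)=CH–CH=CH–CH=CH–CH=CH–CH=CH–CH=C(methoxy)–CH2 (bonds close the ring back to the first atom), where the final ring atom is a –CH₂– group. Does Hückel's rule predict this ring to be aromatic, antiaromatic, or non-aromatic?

At the CH2 position, the tetrahedral CH₂ carbon is sp³ and has no p orbital in the ring π system; the ring's p-orbital overlap is broken there.
A ring that is not fully conjugated cannot be aromatic or antiaromatic regardless of its π-electron count.

Non-aromatic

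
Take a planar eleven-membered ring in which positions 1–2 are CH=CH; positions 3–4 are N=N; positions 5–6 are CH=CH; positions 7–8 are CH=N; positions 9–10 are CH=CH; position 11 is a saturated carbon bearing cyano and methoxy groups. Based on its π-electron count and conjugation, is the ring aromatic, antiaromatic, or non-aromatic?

Non-aromatic

The C(cyano)(methoxy) carbon is saturated: that saturated carbon is sp³ and has no p orbital in the ring π system. Conjugation is not continuous around the ring.
A ring that is not fully conjugated cannot be aromatic or antiaromatic regardless of its π-electron count.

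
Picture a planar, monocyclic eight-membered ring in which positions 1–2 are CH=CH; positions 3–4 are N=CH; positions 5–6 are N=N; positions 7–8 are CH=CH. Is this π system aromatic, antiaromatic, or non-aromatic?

The p orbitals form a continuous loop: every atom in a ring double bond is sp² and brings one electron to the p orbital; each =N– nitrogen is pyridine-type (lone pair in the sp² plane, one electron in the p orbital). The ring is fully conjugated.
Tallying contributions gives 4 × 2 = 8 from the 4 double-bond units.
A 4n π count (8, n = 2) in a planar conjugated ring means antiaromatic.

Antiaromatic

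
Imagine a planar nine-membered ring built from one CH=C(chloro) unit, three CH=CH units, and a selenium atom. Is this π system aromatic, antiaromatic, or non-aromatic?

All ring atoms are sp² and supply a p orbital to the ring (each doubly-bonded ring atom is sp² with one p-orbital electron; the selenium donates one lone pair from its p orbital); the conjugation is uninterrupted.
Tallying contributions gives 4 × 2 = 8 from the double-bond units + 2 from the Se atom = 10.
Since 10 = 4·2 + 2, the ring meets the 4n+2 criterion.

Aromatic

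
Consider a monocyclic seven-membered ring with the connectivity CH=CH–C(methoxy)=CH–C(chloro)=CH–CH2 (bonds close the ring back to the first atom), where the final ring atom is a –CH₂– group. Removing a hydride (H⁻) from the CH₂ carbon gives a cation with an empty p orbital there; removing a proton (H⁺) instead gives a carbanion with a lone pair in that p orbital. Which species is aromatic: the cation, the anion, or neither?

The cation

Once that carbon is sp², every ring atom has a p orbital and both ions are fully conjugated.
Cation: 3 × 2 + 0 = 6 π electrons → 4(1)+2, aromatic.
Anion: 3 × 2 + 2 = 8 π electrons → 4(2), antiaromatic.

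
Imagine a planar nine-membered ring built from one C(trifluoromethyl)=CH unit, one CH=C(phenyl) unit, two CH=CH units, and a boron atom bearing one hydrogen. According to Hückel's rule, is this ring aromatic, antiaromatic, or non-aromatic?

Check conjugation: each doubly-bonded ring atom is sp² with one p-orbital electron; the boron has an empty p orbital — every position has a p orbital, so the cyclic π system is continuous.
Tallying contributions gives 4 × 2 = 8 from the double-bond units + 0 from the BH atom = 8.
A 4n π count (8, n = 2) in a planar conjugated ring means antiaromatic.

Antiaromatic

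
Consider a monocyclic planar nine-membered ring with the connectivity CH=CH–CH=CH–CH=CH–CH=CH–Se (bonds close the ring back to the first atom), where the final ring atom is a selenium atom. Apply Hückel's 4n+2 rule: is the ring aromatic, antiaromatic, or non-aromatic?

Aromatic

All ring atoms are sp² and supply a p orbital to the ring (each doubly-bonded ring atom is sp² with one p-orbital electron; the selenium donates one lone pair from its p orbital); the conjugation is uninterrupted.
Adding the contributions, 4 × 2 = 8 from the double-bond units + 2 from the Se atom = 10.
With 10 π electrons (n = 2), the Hückel 4n+2 condition holds.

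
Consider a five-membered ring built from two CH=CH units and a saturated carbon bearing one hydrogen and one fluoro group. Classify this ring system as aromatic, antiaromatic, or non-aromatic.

Non-aromatic

Because that saturated carbon is sp³ and has no p orbital in the ring π system at the CH(fluoro) position, the π system cannot extend all the way around the ring.
Broken conjugation rules out both aromaticity and antiaromaticity.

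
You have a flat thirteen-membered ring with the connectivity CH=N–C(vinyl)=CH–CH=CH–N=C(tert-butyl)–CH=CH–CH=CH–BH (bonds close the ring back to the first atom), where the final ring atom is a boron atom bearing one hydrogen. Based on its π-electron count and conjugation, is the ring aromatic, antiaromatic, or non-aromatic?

All ring atoms are sp² and supply a p orbital to the ring (the double-bond atoms are sp², each contributing one p electron; each =N– nitrogen is pyridine-type (lone pair in the sp² plane, one electron in the p orbital); the boron has an empty p orbital); the conjugation is uninterrupted.
Adding the contributions, 6 × 2 = 12 from the double-bond units + 0 from the BH atom = 12.
12 is a 4n count (n = 3), so the planar conjugated ring is antiaromatic.

Antiaromatic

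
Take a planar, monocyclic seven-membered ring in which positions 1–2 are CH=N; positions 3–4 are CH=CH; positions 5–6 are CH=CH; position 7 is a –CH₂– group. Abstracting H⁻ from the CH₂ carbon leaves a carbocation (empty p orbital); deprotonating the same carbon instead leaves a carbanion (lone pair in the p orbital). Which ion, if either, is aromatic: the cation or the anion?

Once that carbon is sp², every ring atom has a p orbital and both ions are fully conjugated.
Cation: 3 × 2 + 0 = 6 π electrons → 4(1)+2, aromatic.
Anion: 3 × 2 + 2 = 8 π electrons → 4(2), antiaromatic.

The cation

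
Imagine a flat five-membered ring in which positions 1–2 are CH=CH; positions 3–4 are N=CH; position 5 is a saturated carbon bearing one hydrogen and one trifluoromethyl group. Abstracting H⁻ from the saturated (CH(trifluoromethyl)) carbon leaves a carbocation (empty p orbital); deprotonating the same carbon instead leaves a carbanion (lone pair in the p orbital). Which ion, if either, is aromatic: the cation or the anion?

In both ions every ring atom is sp² and contributes a p orbital, so both rings are fully conjugated.
Cation: 2 × 2 + 0 = 4 π electrons → 4(1), antiaromatic.
Anion: 2 × 2 + 2 = 6 π electrons → 4(1)+2, aromatic.

The anion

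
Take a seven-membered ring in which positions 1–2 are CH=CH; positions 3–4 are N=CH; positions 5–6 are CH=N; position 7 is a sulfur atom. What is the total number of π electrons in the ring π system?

Check conjugation: each doubly-bonded ring atom is sp² with one p-orbital electron; the doubly-bonded nitrogens are pyridine-type — their lone pairs lie in the ring plane, leaving one electron in the p orbital; the sulfur donates one lone pair from its p orbital — every position has a p orbital, so the cyclic π system is continuous.
Tallying contributions gives 3 × 2 = 6 from the double-bond units + 2 from the S atom = 8.

8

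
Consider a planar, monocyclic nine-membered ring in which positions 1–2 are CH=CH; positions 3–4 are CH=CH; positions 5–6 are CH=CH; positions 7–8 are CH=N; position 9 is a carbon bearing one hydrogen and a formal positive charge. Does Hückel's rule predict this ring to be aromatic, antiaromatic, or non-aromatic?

All ring atoms are sp² and supply a p orbital to the ring (every atom in a ring double bond is sp² and brings one electron to the p orbital; each sp² =N– keeps its lone pair in-plane and puts one electron into the π system; the carbocation has an empty p orbital); the conjugation is uninterrupted.
Adding the contributions, 4 × 2 = 8 from the double-bond units + 0 from the CH(+) atom = 8.
A 4n π count (8, n = 2) in a planar conjugated ring means antiaromatic.

Antiaromatic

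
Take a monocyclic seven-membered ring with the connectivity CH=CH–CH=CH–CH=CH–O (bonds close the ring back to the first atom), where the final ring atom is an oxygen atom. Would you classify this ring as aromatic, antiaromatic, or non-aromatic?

Antiaromatic

Every ring atom contributes a p orbital perpendicular to the ring (each doubly-bonded ring atom is sp² with one p-orbital electron; the oxygen donates one lone pair from its p orbital), so the π system is cyclic and fully conjugated.
Counting π electrons: 3 × 2 = 6 from the double-bond units + 2 from the O atom = 8.
8 = 4(2); a planar, fully conjugated 4n system is antiaromatic.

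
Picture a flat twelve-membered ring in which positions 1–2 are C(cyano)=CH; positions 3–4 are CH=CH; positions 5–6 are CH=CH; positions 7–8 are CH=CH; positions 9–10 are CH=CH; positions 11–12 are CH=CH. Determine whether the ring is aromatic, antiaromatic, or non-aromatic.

Antiaromatic

Every ring atom contributes a p orbital perpendicular to the ring (each doubly-bonded ring atom is sp² with one p-orbital electron), so the π system is cyclic and fully conjugated.
Counting π electrons: 6 × 2 = 12 from the 6 double-bond units.
With 12 = 4·3 π electrons, Hückel's rule classifies the planar ring as antiaromatic.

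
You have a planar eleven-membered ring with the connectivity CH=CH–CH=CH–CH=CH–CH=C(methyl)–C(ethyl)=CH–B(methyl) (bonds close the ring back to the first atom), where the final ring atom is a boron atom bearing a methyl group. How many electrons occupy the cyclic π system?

The p orbitals form a continuous loop: the double-bond atoms are sp², each contributing one p electron; the boron has an empty p orbital. The ring is fully conjugated.
Tallying contributions gives 5 × 2 = 10 from the double-bond units + 0 from the B(methyl) atom = 10.

10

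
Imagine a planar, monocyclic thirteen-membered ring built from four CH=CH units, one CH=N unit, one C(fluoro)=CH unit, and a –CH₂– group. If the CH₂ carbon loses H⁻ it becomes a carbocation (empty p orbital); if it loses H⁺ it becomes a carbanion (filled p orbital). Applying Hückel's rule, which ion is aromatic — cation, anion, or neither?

The anion

In both ions every ring atom is sp² and contributes a p orbital, so both rings are fully conjugated.
Cation: 6 × 2 + 0 = 12 π electrons → 4(3), antiaromatic.
Anion: 6 × 2 + 2 = 14 π electrons → 4(3)+2, aromatic.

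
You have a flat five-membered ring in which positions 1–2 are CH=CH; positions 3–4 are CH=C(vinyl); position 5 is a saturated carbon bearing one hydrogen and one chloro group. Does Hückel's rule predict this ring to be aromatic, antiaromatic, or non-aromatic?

The CH(chloro) carbon is saturated: that saturated carbon is sp³ and has no p orbital in the ring π system. Conjugation is not continuous around the ring.
Hückel's rule only applies to fully conjugated rings, so this one is simply non-aromatic.

Non-aromatic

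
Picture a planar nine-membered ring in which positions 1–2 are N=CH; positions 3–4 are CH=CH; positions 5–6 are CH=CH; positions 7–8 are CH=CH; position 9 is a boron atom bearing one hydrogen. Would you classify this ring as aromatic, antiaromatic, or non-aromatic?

Antiaromatic

The p orbitals form a continuous loop: every atom in a ring double bond is sp² and brings one electron to the p orbital; the doubly-bonded nitrogens are pyridine-type — their lone pairs lie in the ring plane, leaving one electron in the p orbital; the boron has an empty p orbital. The ring is fully conjugated.
Adding the contributions, 4 × 2 = 8 from the double-bond units + 0 from the BH atom = 8.
8 is a 4n count (n = 2), so the planar conjugated ring is antiaromatic.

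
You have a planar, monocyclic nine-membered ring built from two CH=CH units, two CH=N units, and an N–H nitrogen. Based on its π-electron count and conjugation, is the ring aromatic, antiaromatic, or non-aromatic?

Every ring atom contributes a p orbital perpendicular to the ring (the double-bond atoms are sp², each contributing one p electron; the doubly-bonded nitrogens are pyridine-type — their lone pairs lie in the ring plane, leaving one electron in the p orbital; the pyrrole-type nitrogen donates its lone pair from the p orbital), so the π system is cyclic and fully conjugated.
π-electron count: 4 × 2 = 8 from the double-bond units + 2 from the NH atom = 10.
Since 10 = 4·2 + 2, the ring meets the 4n+2 criterion.

Aromatic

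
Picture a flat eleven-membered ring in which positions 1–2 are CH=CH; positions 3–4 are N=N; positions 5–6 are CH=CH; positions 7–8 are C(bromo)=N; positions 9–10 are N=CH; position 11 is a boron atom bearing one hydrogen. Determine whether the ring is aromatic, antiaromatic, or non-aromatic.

Check conjugation: each doubly-bonded ring atom is sp² with one p-orbital electron; the doubly-bonded nitrogens are pyridine-type — their lone pairs lie in the ring plane, leaving one electron in the p orbital; the boron has an empty p orbital — every position has a p orbital, so the cyclic π system is continuous.
Tallying contributions gives 5 × 2 = 10 from the double-bond units + 0 from the BH atom = 10.
That gives a 4n+2 count (10, n = 2).

Aromatic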